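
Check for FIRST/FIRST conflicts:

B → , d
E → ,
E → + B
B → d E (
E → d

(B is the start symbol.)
Productions for B:
  B → , d: FIRST = { ',' }
  B → d E (: FIRST = { 'd' }
Productions for E:
  E → ,: FIRST = { ',' }
  E → + B: FIRST = { '+' }
  E → d: FIRST = { 'd' }

All alternatives of each non-terminal have pairwise disjoint FIRST sets.

Answer: No FIRST/FIRST conflicts.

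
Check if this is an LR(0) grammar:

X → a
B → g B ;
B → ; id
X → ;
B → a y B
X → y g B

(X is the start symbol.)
Yes, the grammar is LR(0)

A grammar is LR(0) if no state in the canonical LR(0) collection has:
  - both a shift item (dot before a terminal) and a complete item (shift-reduce conflict), or
  - two or more complete items (reduce-reduce conflict; the accept item [X' → X .] counts as a complete item here).

Augment with X' → X and build the canonical LR(0) collection (I0 = CLOSURE({[X' → . X]}), then GOTO on every symbol after a dot until no new states appear). It has 15 states:
  I0: { [X → . ;], [X → . a], [X → . y g B], [X' → . X] }  — shift
  I1: { [X → ; .] }  — reduce
  I2: { [X' → X .] }  — accept
  I3: { [X → a .] }  — reduce
  I4: { [X → y . g B] }  — shift
  I5: { [B → . ; id], [B → . a y B], [B → . g B ;], [X → y g . B] }  — shift
  I6: { [B → ; . id] }  — shift
  I7: { [X → y g B .] }  — reduce
  I8: { [B → a . y B] }  — shift
  I9: { [B → . ; id], [B → . a y B], [B → . g B ;], [B → g . B ;] }  — shift
  I10: { [B → g B . ;] }  — shift
  I11: { [B → g B ; .] }  — reduce
  I12: { [B → . ; id], [B → . a y B], [B → . g B ;], [B → a y . B] }  — shift
  I13: { [B → a y B .] }  — reduce
  I14: { [B → ; id .] }  — reduce

Every state is either a pure shift/goto state or contains exactly one complete item and nothing to shift — no conflicts. The grammar is LR(0).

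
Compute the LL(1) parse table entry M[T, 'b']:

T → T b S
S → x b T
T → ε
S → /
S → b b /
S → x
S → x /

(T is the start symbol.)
To find M[T, 'b'], we find productions for T where 'b' is in the predict set (PREDICT(N → α) = (FIRST(α) \ {ε}) ∪ (FOLLOW(N) if α ⇒* ε)).

Relevant sets:
  FIRST(T) = { 'b', ε }
  FOLLOW(T) = { $, 'b' }

T → T b S: PREDICT = { 'b' }
  'b' is in predict set, so this production goes in M[T, 'b']
T → ε: PREDICT = { $, 'b' }
  'b' is in predict set, so this production goes in M[T, 'b']

M[T, 'b'] = T → T b S, T → ε  (a multiply-defined cell — the grammar is not LL(1))

Answer: T → T b S, T → ε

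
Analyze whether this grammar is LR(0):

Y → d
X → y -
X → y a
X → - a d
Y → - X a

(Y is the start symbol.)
A grammar is LR(0) if no state in the canonical LR(0) collection has:
  - both a shift item (dot before a terminal) and a complete item (shift-reduce conflict), or
  - two or more complete items (reduce-reduce conflict; the accept item [Y' → Y .] counts as a complete item here).

Augment with Y' → Y and build the canonical LR(0) collection (I0 = CLOSURE({[Y' → . Y]}), then GOTO on every symbol after a dot until no new states appear). It has 12 states:
  I0: { [Y → . - X a], [Y → . d], [Y' → . Y] }  — shift
  I1: { [X → . - a d], [X → . y -], [X → . y a], [Y → - . X a] }  — shift
  I2: { [Y' → Y .] }  — accept
  I3: { [Y → d .] }  — reduce
  I4: { [X → - . a d] }  — shift
  I5: { [Y → - X . a] }  — shift
  I6: { [X → y . -], [X → y . a] }  — shift
  I7: { [X → y - .] }  — reduce
  I8: { [X → y a .] }  — reduce
  I9: { [Y → - X a .] }  — reduce
  I10: { [X → - a . d] }  — shift
  I11: { [X → - a d .] }  — reduce

Every state is either a pure shift/goto state or contains exactly one complete item and nothing to shift — no conflicts. The grammar is LR(0).

Answer: Yes, the grammar is LR(0)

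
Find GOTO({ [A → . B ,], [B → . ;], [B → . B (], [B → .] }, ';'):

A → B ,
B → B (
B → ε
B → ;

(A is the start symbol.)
{ [B → ; .] }

GOTO(I, ';') = CLOSURE({ [A → αX.β] : [A → α.Xβ] ∈ I, X = ';' })

Items with dot before ';', with the dot advanced:
  [B → . ;] → [B → ; .]
Closure adds nothing (no advanced item has the dot before a non-terminal).

GOTO = { [B → ; .] }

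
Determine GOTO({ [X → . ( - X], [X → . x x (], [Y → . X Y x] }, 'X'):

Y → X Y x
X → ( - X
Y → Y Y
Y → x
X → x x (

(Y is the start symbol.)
GOTO(I, 'X') = CLOSURE({ [A → αX.β] : [A → α.Xβ] ∈ I, X = 'X' })

Items with dot before 'X', with the dot advanced:
  [Y → . X Y x] → [Y → X . Y x]
Closure of the advanced items:
  [Y → X . Y x] has the dot before Y: add [Y → . X Y x], [Y → . Y Y], [Y → . x]
  [Y → . X Y x] has the dot before X: add [X → . ( - X], [X → . x x (]

GOTO = { [X → . ( - X], [X → . x x (], [Y → . X Y x], [Y → . Y Y], [Y → . x], [Y → X . Y x] }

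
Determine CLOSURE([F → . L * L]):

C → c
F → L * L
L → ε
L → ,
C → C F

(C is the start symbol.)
{ [F → . L * L], [L → . ,], [L → .] }

To compute CLOSURE, for each item [A → α.Bβ] where B is a non-terminal, add [B → .γ] for all productions B → γ; repeat for the newly added items until nothing changes.

Start with: [F → . L * L]
  [F → . L * L] has the dot before L: add [L → .], [L → . ,]
No further items can be added.

CLOSURE = { [F → . L * L], [L → . ,], [L → .] }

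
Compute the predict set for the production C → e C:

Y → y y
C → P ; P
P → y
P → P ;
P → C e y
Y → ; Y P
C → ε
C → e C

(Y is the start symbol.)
PREDICT(C → e C) = (FIRST(RHS) \ {ε}) ∪ (FOLLOW(C) if ε ∈ FIRST(RHS), i.e. RHS ⇒* ε)
FIRST(e C) = { 'e' }
ε ∉ FIRST(e C), so FOLLOW(C) is not added.
PREDICT(C → e C) = { 'e' }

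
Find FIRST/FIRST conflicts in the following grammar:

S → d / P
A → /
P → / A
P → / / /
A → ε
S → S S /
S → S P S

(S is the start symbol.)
Yes. S → d '/' P / S → S S '/' on { 'd' }; S → d '/' P / S → S P S on { 'd' }; S → S S '/' / S → S P S on { 'd' }; P → '/' A / P → '/' '/' '/' on { '/' }

FIRST sets of the non-terminals at (or reachable through a nullable prefix from) the front of some alternative:
  FIRST(S) = { 'd' }

Productions for S:
  S → d / P: FIRST = { 'd' }
  S → S S /: FIRST = { 'd' }
  S → S P S: FIRST = { 'd' }
Productions for A:
  A → /: FIRST = { '/' }
  A → ε: FIRST = { ε }
Productions for P:
  P → / A: FIRST = { '/' }
  P → / / /: FIRST = { '/' }

Conflict for S: S → d / P and S → S S /
  Overlap: { 'd' }
Conflict for S: S → d / P and S → S P S
  Overlap: { 'd' }
Conflict for S: S → S S / and S → S P S
  Overlap: { 'd' }
Conflict for P: P → / A and P → / / /
  Overlap: { '/' }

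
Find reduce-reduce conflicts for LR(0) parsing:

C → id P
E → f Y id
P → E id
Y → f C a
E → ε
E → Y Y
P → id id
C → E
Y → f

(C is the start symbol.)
Yes — I4: [E → .] vs [Y → f .]; I14: [E → .] vs [Y → f .]

A reduce-reduce conflict occurs when an LR(0) state has two complete items [A → α .] and [B → β .] — both call for a reduction, and with no lookahead the parser cannot choose between them.

Augment with C' → C and build the canonical LR(0) collection (I0 = CLOSURE({[C' → . C]}), then GOTO on every symbol after a dot until no new states appear). It has 17 states:
  I0: { [C → . E], [C → . id P], [C' → . C], [E → . Y Y], [E → . f Y id], [E → .], [Y → . f C a], [Y → . f] }  — shift, reduce
  I1: { [C' → C .] }  — accept
  I2: { [C → E .] }  — reduce
  I3: { [E → Y . Y], [Y → . f C a], [Y → . f] }  — shift
  I4: { [C → . E], [C → . id P], [E → . Y Y], [E → . f Y id], [E → .], [E → f . Y id], [Y → . f C a], [Y → . f], [Y → f . C a], [Y → f .] }  — shift, 2 reduces
  I5: { [C → id . P], [E → . Y Y], [E → . f Y id], [E → .], [P → . E id], [P → . id id], [Y → . f C a], [Y → . f] }  — shift, reduce
  I6: { [P → E . id] }  — shift
  I7: { [C → id P .] }  — reduce
  I8: { [P → id . id] }  — shift
  I9: { [P → id id .] }  — reduce
  I10: { [P → E id .] }  — reduce
  I11: { [Y → f C . a] }  — shift
  I12: { [E → Y . Y], [E → f Y . id], [Y → . f C a], [Y → . f] }  — shift
  I13: { [E → Y Y .] }  — reduce
  I14: { [C → . E], [C → . id P], [E → . Y Y], [E → . f Y id], [E → .], [Y → . f C a], [Y → . f], [Y → f . C a], [Y → f .] }  — shift, 2 reduces
  I15: { [E → f Y id .] }  — reduce
  I16: { [Y → f C a .] }  — reduce

I4 contains complete items [E → .], [Y → f .] — reduce-reduce conflict.
I14 contains complete items [E → .], [Y → f .] — reduce-reduce conflict.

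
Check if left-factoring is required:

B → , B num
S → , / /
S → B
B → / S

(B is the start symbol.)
No, left-factoring is not needed

Left-factoring is needed when two productions for the same non-terminal
share a common prefix on the right-hand side.

Productions for B:
  B → , B num
  B → / S
Productions for S:
  S → , / /
  S → B

No common prefixes found.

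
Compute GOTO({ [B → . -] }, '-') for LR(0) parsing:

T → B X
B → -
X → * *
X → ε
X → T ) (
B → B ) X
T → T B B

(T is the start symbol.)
GOTO(I, '-') = CLOSURE({ [A → αX.β] : [A → α.Xβ] ∈ I, X = '-' })

Items with dot before '-', with the dot advanced:
  [B → . -] → [B → - .]
Closure adds nothing (no advanced item has the dot before a non-terminal).

GOTO = { [B → - .] }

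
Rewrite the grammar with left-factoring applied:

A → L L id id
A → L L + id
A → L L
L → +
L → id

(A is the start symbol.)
A → L L A'
A' → id id
A' → + id
A' → ε
L → +
L → id

Left-factoring transforms A → αβ₁ | αβ₂ into A → αA' and A' → β₁ | β₂
(α is the longest common prefix among the alternatives). Repeat until
no nonterminal has two alternatives with a common prefix.

Round 1: A has alternatives sharing prefix 'L L'. Introduce A': A → L L A'
  Add: A' → id id
  Add: A' → + id
  Add: A' → ε

No remaining common prefixes — done.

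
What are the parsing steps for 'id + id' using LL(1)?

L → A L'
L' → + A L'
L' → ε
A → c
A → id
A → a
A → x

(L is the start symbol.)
LL(1) parsing maintains a stack (initially the start symbol over $) and the input. At each step: if the stack top is a terminal, match it against the current input token; if it is a non-terminal N, replace it with the RHS of M[N, lookahead] (the unique production whose predict set contains the lookahead).

Stack is shown with the top on the left.

Stack     Input      Action
---------------------------
L $       id + id $  output L → A L'
A L' $    id + id $  output A → id
id L' $   id + id $  match 'id'
L' $      + id $     output L' → + A L'
+ A L' $  + id $     match '+'
A L' $    id $       output A → id
id L' $   id $       match 'id'
L' $      $          output L' → ε
$         $          accept

The string is accepted.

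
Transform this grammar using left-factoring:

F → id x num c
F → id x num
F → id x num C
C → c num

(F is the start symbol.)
Left-factoring transforms A → αβ₁ | αβ₂ into A → αA' and A' → β₁ | β₂
(α is the longest common prefix among the alternatives). Repeat until
no nonterminal has two alternatives with a common prefix.

Round 1: F has alternatives sharing prefix 'id x num'. Introduce F': F → id x num F'
  Add: F' → c
  Add: F' → ε
  Add: F' → C

No remaining common prefixes — done.

Resulting grammar:
F → id x num F'
F' → c
F' → ε
F' → C
C → c num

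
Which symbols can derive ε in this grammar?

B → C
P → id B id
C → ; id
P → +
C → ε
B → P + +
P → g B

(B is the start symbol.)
A non-terminal is nullable if it can derive ε (the empty string): either it has an ε-production, or it has a production whose right-hand side consists entirely of nullable non-terminals.

ε-productions: C → ε
So C is immediately nullable.
B → C: every symbol on the right is nullable, so B is nullable too.
No further non-terminal can be added: every production for the remaining non-terminals contains a terminal or a non-nullable non-terminal.
Nullable = { 'B', 'C' }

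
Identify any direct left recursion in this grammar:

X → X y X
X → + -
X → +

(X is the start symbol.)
Direct left recursion occurs when N → N α for some non-terminal N (the right-hand side begins with the left-hand side itself).

X → X y X: LEFT RECURSIVE (starts with X)
X → + -: starts with '+'
X → +: starts with '+'

The grammar has direct left recursion on: X.

Answer: Yes, X is left-recursive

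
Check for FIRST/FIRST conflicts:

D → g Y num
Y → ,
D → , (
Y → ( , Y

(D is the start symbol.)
No FIRST/FIRST conflicts.

Productions for D:
  D → g Y num: FIRST = { 'g' }
  D → , (: FIRST = { ',' }
Productions for Y:
  Y → ,: FIRST = { ',' }
  Y → ( , Y: FIRST = { '(' }

All alternatives of each non-terminal have pairwise disjoint FIRST sets.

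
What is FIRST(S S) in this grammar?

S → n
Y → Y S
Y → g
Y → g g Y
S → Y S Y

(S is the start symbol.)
{ 'g', 'n' }

FIRST sets of the non-terminals involved (from the grammar, by fixed-point iteration):
  FIRST(S) = { 'g', 'n' }

To compute FIRST(S S), process the symbols left to right:
Symbol S is a non-terminal. Add FIRST(S) \ {ε} = { 'g', 'n' }
S is not nullable (ε ∉ FIRST(S)), so stop here.
FIRST(S S) = { 'g', 'n' }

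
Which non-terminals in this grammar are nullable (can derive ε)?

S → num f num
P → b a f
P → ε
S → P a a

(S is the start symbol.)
{ 'P' }

A non-terminal is nullable if it can derive ε (the empty string): either it has an ε-production, or it has a production whose right-hand side consists entirely of nullable non-terminals.

ε-productions: P → ε
So P is immediately nullable.
No further non-terminal can be added: every production for the remaining non-terminals contains a terminal or a non-nullable non-terminal.
Nullable = { 'P' }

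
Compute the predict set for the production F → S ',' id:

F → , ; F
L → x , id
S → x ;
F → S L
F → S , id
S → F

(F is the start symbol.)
PREDICT(F → S ',' id) = (FIRST(RHS) \ {ε}) ∪ (FOLLOW(F) if ε ∈ FIRST(RHS), i.e. RHS ⇒* ε)
FIRST(S) = { ',', 'x' }
FIRST(S ',' id) = { ',', 'x' }
ε ∉ FIRST(S ',' id), so FOLLOW(F) is not added.
PREDICT(F → S ',' id) = { ',', 'x' }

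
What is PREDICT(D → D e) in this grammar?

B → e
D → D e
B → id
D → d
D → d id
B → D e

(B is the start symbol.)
{ 'd' }

PREDICT(D → D e) = (FIRST(RHS) \ {ε}) ∪ (FOLLOW(D) if ε ∈ FIRST(RHS), i.e. RHS ⇒* ε)
FIRST(D) = { 'd' }
FIRST(D e) = { 'd' }
ε ∉ FIRST(D e), so FOLLOW(D) is not added.
PREDICT(D → D e) = { 'd' }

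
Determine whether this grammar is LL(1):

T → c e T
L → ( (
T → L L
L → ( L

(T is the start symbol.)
Relevant sets:
  FIRST(L) = { '(' }

For T:
  PREDICT(T → c e T) = { 'c' }
  PREDICT(T → L L) = { '(' }
For L:
  PREDICT(L → '(' '(') = { '(' }
  PREDICT(L → '(' L) = { '(' }

Conflict found: Predict set conflict for L: { '(' }
The grammar is NOT LL(1).

Answer: No. Predict set conflict for L: { '(' }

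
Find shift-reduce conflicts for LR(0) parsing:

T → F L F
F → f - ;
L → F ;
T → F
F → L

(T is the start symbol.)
Augment with T' → T and build the canonical LR(0) collection (I0 = CLOSURE({[T' → . T]}), then GOTO on every symbol after a dot until no new states appear). It has 11 states:
  I0: { [F → . L], [F → . f - ;], [L → . F ;], [T → . F L F], [T → . F], [T' → . T] }  — shift
  I1: { [F → . L], [F → . f - ;], [L → . F ;], [L → F . ;], [T → F . L F], [T → F .] }  — shift, reduce
  I2: { [F → L .] }  — reduce
  I3: { [T' → T .] }  — accept
  I4: { [F → f . - ;] }  — shift
  I5: { [F → f - . ;] }  — shift
  I6: { [F → f - ; .] }  — reduce
  I7: { [L → F ; .] }  — reduce
  I8: { [L → F . ;] }  — shift
  I9: { [F → . L], [F → . f - ;], [F → L .], [L → . F ;], [T → F L . F] }  — shift, reduce
  I10: { [L → F . ;], [T → F L F .] }  — shift, reduce

I1 contains reduce item [T → F .] and shift items [F → . f - ;], [L → F . ;] — shift-reduce conflict.
I9 contains reduce item [F → L .] and shift item [F → . f - ;] — shift-reduce conflict.
I10 contains reduce item [T → F L F .] and shift item [L → F . ;] — shift-reduce conflict.

Answer: Yes — I1: [T → F .] vs [F → . f - ;]; I9: [F → L .] vs [F → . f - ;]; I10: [T → F L F .] vs [L → F . ;]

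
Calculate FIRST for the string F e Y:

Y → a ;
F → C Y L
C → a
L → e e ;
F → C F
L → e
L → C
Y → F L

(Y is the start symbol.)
FIRST sets of the non-terminals involved (from the grammar, by fixed-point iteration):
  FIRST(F) = { 'a' }

To compute FIRST(F e Y), process the symbols left to right:
Symbol F is a non-terminal. Add FIRST(F) \ {ε} = { 'a' }
F is not nullable (ε ∉ FIRST(F)), so stop here.
FIRST(F e Y) = { 'a' }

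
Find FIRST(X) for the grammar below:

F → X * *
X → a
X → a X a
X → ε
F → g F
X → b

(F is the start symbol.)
To compute FIRST(X), examine every production with X on the left-hand side, reading each right-hand side left to right until a non-nullable symbol is reached.

From X → a:
  - a is a terminal: add 'a' and stop
From X → a X a:
  - a is a terminal: add 'a' and stop
From X → ε:
  - ε-production, so ε ∈ FIRST(X)
From X → b:
  - b is a terminal: add 'b' and stop

Collecting: FIRST(X) = { 'a', 'b', ε }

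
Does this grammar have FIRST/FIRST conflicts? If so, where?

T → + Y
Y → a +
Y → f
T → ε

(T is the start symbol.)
Productions for T:
  T → + Y: FIRST = { '+' }
  T → ε: FIRST = { ε }
Productions for Y:
  Y → a +: FIRST = { 'a' }
  Y → f: FIRST = { 'f' }

All alternatives of each non-terminal have pairwise disjoint FIRST sets.

Answer: No FIRST/FIRST conflicts.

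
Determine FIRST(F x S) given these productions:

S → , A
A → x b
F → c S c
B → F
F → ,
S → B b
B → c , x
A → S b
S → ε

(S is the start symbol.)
FIRST sets of the non-terminals involved (from the grammar, by fixed-point iteration):
  FIRST(F) = { ',', 'c' }

To compute FIRST(F x S), process the symbols left to right:
Symbol F is a non-terminal. Add FIRST(F) \ {ε} = { ',', 'c' }
F is not nullable (ε ∉ FIRST(F)), so stop here.
FIRST(F x S) = { ',', 'c' }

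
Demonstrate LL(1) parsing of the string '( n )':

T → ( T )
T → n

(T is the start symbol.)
LL(1) parsing maintains a stack (initially the start symbol over $) and the input. At each step: if the stack top is a terminal, match it against the current input token; if it is a non-terminal N, replace it with the RHS of M[N, lookahead] (the unique production whose predict set contains the lookahead).

Stack is shown with the top on the left.

Stack    Input    Action
------------------------
T $      ( n ) $  output T → ( T )
( T ) $  ( n ) $  match '('
T ) $    n ) $    output T → n
n ) $    n ) $    match 'n'
) $      ) $      match ')'
$        $        accept

The string is accepted.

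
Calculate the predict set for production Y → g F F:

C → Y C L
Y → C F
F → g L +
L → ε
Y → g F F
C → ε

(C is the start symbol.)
PREDICT(Y → g F F) = (FIRST(RHS) \ {ε}) ∪ (FOLLOW(Y) if ε ∈ FIRST(RHS), i.e. RHS ⇒* ε)
FIRST(g F F) = { 'g' }
ε ∉ FIRST(g F F), so FOLLOW(Y) is not added.
PREDICT(Y → g F F) = { 'g' }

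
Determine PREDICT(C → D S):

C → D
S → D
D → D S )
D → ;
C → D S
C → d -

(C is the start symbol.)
{ ';' }

PREDICT(C → D S) = (FIRST(RHS) \ {ε}) ∪ (FOLLOW(C) if ε ∈ FIRST(RHS), i.e. RHS ⇒* ε)
FIRST(D) = { ';' }
FIRST(D S) = { ';' }
ε ∉ FIRST(D S), so FOLLOW(C) is not added.
PREDICT(C → D S) = { ';' }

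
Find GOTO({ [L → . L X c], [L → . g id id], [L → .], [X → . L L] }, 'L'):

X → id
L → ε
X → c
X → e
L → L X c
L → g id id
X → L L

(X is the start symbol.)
{ [L → . L X c], [L → . g id id], [L → .], [L → L . X c], [X → . L L], [X → . c], [X → . e], [X → . id], [X → L . L] }

GOTO(I, 'L') = CLOSURE({ [A → αX.β] : [A → α.Xβ] ∈ I, X = 'L' })

Items with dot before 'L', with the dot advanced:
  [L → . L X c] → [L → L . X c]
  [X → . L L] → [X → L . L]
Closure of the advanced items:
  [L → L . X c] has the dot before X: add [X → . id], [X → . c], [X → . e], [X → . L L]
  [X → L . L] has the dot before L: add [L → .], [L → . L X c], [L → . g id id]

GOTO = { [L → . L X c], [L → . g id id], [L → .], [L → L . X c], [X → . L L], [X → . c], [X → . e], [X → . id], [X → L . L] }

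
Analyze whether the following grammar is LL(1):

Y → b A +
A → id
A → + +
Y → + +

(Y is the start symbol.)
Yes, the grammar is LL(1).

For Y:
  PREDICT(Y → b A '+') = { 'b' }
  PREDICT(Y → '+' '+') = { '+' }
For A:
  PREDICT(A → id) = { 'id' }
  PREDICT(A → '+' '+') = { '+' }

All predict sets are disjoint. The grammar IS LL(1).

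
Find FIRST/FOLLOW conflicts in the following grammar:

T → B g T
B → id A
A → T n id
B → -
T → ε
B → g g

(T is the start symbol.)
Nullable non-terminals: T.
FIRST sets used below: FIRST(B) = { '-', 'g', 'id' }

T: nullable alternative(s) T → ε; FOLLOW(T) = { $, 'n' }
  T → B g T: FIRST \ {ε} = { '-', 'g', 'id' } — disjoint from FOLLOW(T)
  T → ε: FIRST \ {ε} = { } — this is the only nullable alternative, skip

A, B have no nullable alternative, so no FIRST/FOLLOW check is needed there.

No FIRST/FOLLOW conflicts found.

Answer: No FIRST/FOLLOW conflicts.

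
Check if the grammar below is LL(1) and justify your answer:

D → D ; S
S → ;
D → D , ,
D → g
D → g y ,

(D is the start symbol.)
No. Predict set conflict for D: { 'g' }

Relevant sets:
  FIRST(D) = { 'g' }

For D:
  PREDICT(D → D ';' S) = { 'g' }
  PREDICT(D → D ',' ',') = { 'g' }
  PREDICT(D → g) = { 'g' }
  PREDICT(D → g y ',') = { 'g' }
S has a single production, so nothing to check there.

Conflict found: Predict set conflict for D: { 'g' }
The grammar is NOT LL(1).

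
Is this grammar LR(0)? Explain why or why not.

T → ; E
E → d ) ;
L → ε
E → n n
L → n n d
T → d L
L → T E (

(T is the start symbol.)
Augment with T' → T and build the canonical LR(0) collection (I0 = CLOSURE({[T' → . T]}), then GOTO on every symbol after a dot until no new states appear). It has 17 states:
  I0: { [T → . ; E], [T → . d L], [T' → . T] }  — shift
  I1: { [E → . d ) ;], [E → . n n], [T → ; . E] }  — shift
  I2: { [T' → T .] }  — accept
  I3: { [L → . T E (], [L → . n n d], [L → .], [T → . ; E], [T → . d L], [T → d . L] }  — shift, reduce
  I4: { [T → d L .] }  — reduce
  I5: { [E → . d ) ;], [E → . n n], [L → T . E (] }  — shift
  I6: { [L → n . n d] }  — shift
  I7: { [L → n n . d] }  — shift
  I8: { [L → n n d .] }  — reduce
  I9: { [L → T E . (] }  — shift
  I10: { [E → d . ) ;] }  — shift
  I11: { [E → n . n] }  — shift
  I12: { [E → n n .] }  — reduce
  I13: { [E → d ) . ;] }  — shift
  I14: { [E → d ) ; .] }  — reduce
  I15: { [L → T E ( .] }  — reduce
  I16: { [T → ; E .] }  — reduce

Conflict in state I3:
  Shift-reduce conflict between [L → .] and [L → . n n d]
So the grammar is NOT LR(0).

Answer: No. Shift-reduce conflict between [L → .] and [L → . n n d]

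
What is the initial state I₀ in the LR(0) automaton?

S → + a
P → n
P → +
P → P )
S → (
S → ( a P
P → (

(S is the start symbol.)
First, augment the grammar with S' → S
I₀ = CLOSURE({ [S' → . S] }):
  [S' → . S] has the dot before S: add [S → . + a], [S → . (], [S → . ( a P]
No further items can be added.

I₀ = { [S → . ( a P], [S → . (], [S → . + a], [S' → . S] }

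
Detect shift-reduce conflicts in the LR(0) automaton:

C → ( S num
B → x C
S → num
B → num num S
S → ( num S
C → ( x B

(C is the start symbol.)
A shift-reduce conflict occurs when an LR(0) state has both:
  - a complete (reduce) item [A → α .] (dot at the end), and
  - a shift item [B → β . c γ] (dot before a terminal).

Augment with C' → C and build the canonical LR(0) collection (I0 = CLOSURE({[C' → . C]}), then GOTO on every symbol after a dot until no new states appear). It has 16 states:
  I0: { [C → . ( S num], [C → . ( x B], [C' → . C] }  — shift
  I1: { [C → ( . S num], [C → ( . x B], [S → . ( num S], [S → . num] }  — shift
  I2: { [C' → C .] }  — accept
  I3: { [S → ( . num S] }  — shift
  I4: { [C → ( S . num] }  — shift
  I5: { [S → num .] }  — reduce
  I6: { [B → . num num S], [B → . x C], [C → ( x . B] }  — shift
  I7: { [C → ( x B .] }  — reduce
  I8: { [B → num . num S] }  — shift
  I9: { [B → x . C], [C → . ( S num], [C → . ( x B] }  — shift
  I10: { [B → x C .] }  — reduce
  I11: { [B → num num . S], [S → . ( num S], [S → . num] }  — shift
  I12: { [B → num num S .] }  — reduce
  I13: { [C → ( S num .] }  — reduce
  I14: { [S → ( num . S], [S → . ( num S], [S → . num] }  — shift
  I15: { [S → ( num S .] }  — reduce

No state contains both a complete item and a shift item.

Answer: No shift-reduce conflicts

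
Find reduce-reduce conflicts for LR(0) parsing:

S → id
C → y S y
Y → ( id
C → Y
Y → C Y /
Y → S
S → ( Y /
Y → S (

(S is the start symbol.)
Yes — I15: [S → id .] vs [Y → ( id .]

A reduce-reduce conflict occurs when an LR(0) state has two complete items [A → α .] and [B → β .] — both call for a reduction, and with no lookahead the parser cannot choose between them.

Augment with S' → S and build the canonical LR(0) collection (I0 = CLOSURE({[S' → . S]}), then GOTO on every symbol after a dot until no new states appear). It has 16 states:
  I0: { [S → . ( Y /], [S → . id], [S' → . S] }  — shift
  I1: { [C → . Y], [C → . y S y], [S → ( . Y /], [S → . ( Y /], [S → . id], [Y → . ( id], [Y → . C Y /], [Y → . S (], [Y → . S] }  — shift
  I2: { [S' → S .] }  — accept
  I3: { [S → id .] }  — reduce
  I4: { [C → . Y], [C → . y S y], [S → ( . Y /], [S → . ( Y /], [S → . id], [Y → ( . id], [Y → . ( id], [Y → . C Y /], [Y → . S (], [Y → . S] }  — shift
  I5: { [C → . Y], [C → . y S y], [S → . ( Y /], [S → . id], [Y → . ( id], [Y → . C Y /], [Y → . S (], [Y → . S], [Y → C . Y /] }  — shift
  I6: { [Y → S . (], [Y → S .] }  — shift, reduce
  I7: { [C → Y .], [S → ( Y . /] }  — shift, reduce
  I8: { [C → y . S y], [S → . ( Y /], [S → . id] }  — shift
  I9: { [C → y S . y] }  — shift
  I10: { [C → y S y .] }  — reduce
  I11: { [S → ( Y / .] }  — reduce
  I12: { [Y → S ( .] }  — reduce
  I13: { [C → Y .], [Y → C Y . /] }  — shift, reduce
  I14: { [Y → C Y / .] }  — reduce
  I15: { [S → id .], [Y → ( id .] }  — 2 reduces

I15 contains complete items [S → id .], [Y → ( id .] — reduce-reduce conflict.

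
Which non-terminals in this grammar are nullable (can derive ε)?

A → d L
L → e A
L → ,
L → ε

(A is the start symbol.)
{ 'L' }

A non-terminal is nullable if it can derive ε (the empty string): either it has an ε-production, or it has a production whose right-hand side consists entirely of nullable non-terminals.

ε-productions: L → ε
So L is immediately nullable.
No further non-terminal can be added: every production for the remaining non-terminals contains a terminal or a non-nullable non-terminal.
Nullable = { 'L' }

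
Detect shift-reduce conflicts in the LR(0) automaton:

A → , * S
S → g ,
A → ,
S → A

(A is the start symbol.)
A shift-reduce conflict occurs when an LR(0) state has both:
  - a complete (reduce) item [A → α .] (dot at the end), and
  - a shift item [B → β . c γ] (dot before a terminal).

Augment with A' → A and build the canonical LR(0) collection (I0 = CLOSURE({[A' → . A]}), then GOTO on every symbol after a dot until no new states appear). It has 8 states:
  I0: { [A → . , * S], [A → . ,], [A' → . A] }  — shift
  I1: { [A → , . * S], [A → , .] }  — shift, reduce
  I2: { [A' → A .] }  — accept
  I3: { [A → , * . S], [A → . , * S], [A → . ,], [S → . A], [S → . g ,] }  — shift
  I4: { [S → A .] }  — reduce
  I5: { [A → , * S .] }  — reduce
  I6: { [S → g . ,] }  — shift
  I7: { [S → g , .] }  — reduce

I1 contains reduce item [A → , .] and shift item [A → , . * S] — shift-reduce conflict.

Answer: Yes — I1: [A → , .] vs [A → , . * S]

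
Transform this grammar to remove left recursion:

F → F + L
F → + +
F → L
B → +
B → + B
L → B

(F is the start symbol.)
F → + + F'
F → L F'
F' → + L F'
F' → ε
B → +
B → + B
L → B

F is directly left-recursive. The standard transformation for
  A → A α₁ | ... | A α_m | β₁ | ... | β_n
is
  A  → β₁ A' | ... | β_n A'
  A' → α₁ A' | ... | α_m A' | ε

F → + + becomes F → + + F'
F → L becomes F → L F'
F → F + L becomes F' → + L F'
Add F' → ε

Productions for other non-terminals are unchanged:
  B → +
  B → + B
  L → B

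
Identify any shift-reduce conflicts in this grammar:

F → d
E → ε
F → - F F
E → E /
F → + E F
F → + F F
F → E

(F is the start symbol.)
A shift-reduce conflict occurs when an LR(0) state has both:
  - a complete (reduce) item [A → α .] (dot at the end), and
  - a shift item [B → β . c γ] (dot before a terminal).

Augment with F' → F and build the canonical LR(0) collection (I0 = CLOSURE({[F' → . F]}), then GOTO on every symbol after a dot until no new states appear). It has 13 states:
  I0: { [E → . E /], [E → .], [F → . + E F], [F → . + F F], [F → . - F F], [F → . E], [F → . d], [F' → . F] }  — shift, reduce
  I1: { [E → . E /], [E → .], [F → + . E F], [F → + . F F], [F → . + E F], [F → . + F F], [F → . - F F], [F → . E], [F → . d] }  — shift, reduce
  I2: { [E → . E /], [E → .], [F → - . F F], [F → . + E F], [F → . + F F], [F → . - F F], [F → . E], [F → . d] }  — shift, reduce
  I3: { [E → E . /], [F → E .] }  — shift, reduce
  I4: { [F' → F .] }  — accept
  I5: { [F → d .] }  — reduce
  I6: { [E → E / .] }  — reduce
  I7: { [E → . E /], [E → .], [F → - F . F], [F → . + E F], [F → . + F F], [F → . - F F], [F → . E], [F → . d] }  — shift, reduce
  I8: { [F → - F F .] }  — reduce
  I9: { [E → . E /], [E → .], [E → E . /], [F → + E . F], [F → . + E F], [F → . + F F], [F → . - F F], [F → . E], [F → . d], [F → E .] }  — shift, 2 reduces
  I10: { [E → . E /], [E → .], [F → + F . F], [F → . + E F], [F → . + F F], [F → . - F F], [F → . E], [F → . d] }  — shift, reduce
  I11: { [F → + F F .] }  — reduce
  I12: { [F → + E F .] }  — reduce

I0 contains reduce item [E → .] and shift items [F → . + E F], [F → . + F F], [F → . - F F], [F → . d] — shift-reduce conflict.
I1 contains reduce item [E → .] and shift items [F → . + E F], [F → . + F F], [F → . - F F], [F → . d] — shift-reduce conflict.
I2 contains reduce item [E → .] and shift items [F → . + E F], [F → . + F F], [F → . - F F], [F → . d] — shift-reduce conflict.
I3 contains reduce item [F → E .] and shift item [E → E . /] — shift-reduce conflict.
I7 contains reduce item [E → .] and shift items [F → . + E F], [F → . + F F], [F → . - F F], [F → . d] — shift-reduce conflict.
I9 contains reduce items [E → .], [F → E .] and shift items [E → E . /], [F → . + E F], [F → . + F F], [F → . - F F], [F → . d] — shift-reduce conflict.
I10 contains reduce item [E → .] and shift items [F → . + E F], [F → . + F F], [F → . - F F], [F → . d] — shift-reduce conflict.

Answer: Yes — I0: [E → .] vs [F → . + E F]; I1: [E → .] vs [F → . + E F]; I2: [E → .] vs [F → . + E F]; I3: [F → E .] vs [E → E . /]; I7: [E → .] vs [F → . + E F]; I9: [E → .] vs [E → E . /]; I10: [E → .] vs [F → . + E F]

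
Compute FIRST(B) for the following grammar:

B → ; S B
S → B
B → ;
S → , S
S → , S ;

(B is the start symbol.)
{ ';' }

To compute FIRST(B), examine every production with B on the left-hand side, reading each right-hand side left to right until a non-nullable symbol is reached.

From B → ; S B:
  - ';' is a terminal: add ';' and stop
From B → ;:
  - ';' is a terminal: add ';' and stop

Collecting: FIRST(B) = { ';' }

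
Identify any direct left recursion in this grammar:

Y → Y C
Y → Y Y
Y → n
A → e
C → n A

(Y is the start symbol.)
Y → Y C: LEFT RECURSIVE (starts with Y)
Y → Y Y: LEFT RECURSIVE (starts with Y)
Y → n: starts with n
A → e: starts with e
C → n A: starts with n

The grammar has direct left recursion on: Y.

Answer: Yes, Y is left-recursive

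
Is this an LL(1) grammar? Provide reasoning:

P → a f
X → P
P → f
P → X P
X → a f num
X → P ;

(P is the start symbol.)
No. Predict set conflict for P: { 'a' }

A grammar is LL(1) if for each non-terminal N with multiple productions, the predict sets of those productions are pairwise disjoint, where PREDICT(N → α) = (FIRST(α) \ {ε}) ∪ (FOLLOW(N) if α ⇒* ε).

Relevant sets:
  FIRST(X) = { 'a', 'f' }
  FIRST(P) = { 'a', 'f' }

For P:
  PREDICT(P → a f) = { 'a' }
  PREDICT(P → f) = { 'f' }
  PREDICT(P → X P) = { 'a', 'f' }
For X:
  PREDICT(X → P) = { 'a', 'f' }
  PREDICT(X → a f num) = { 'a' }
  PREDICT(X → P ';') = { 'a', 'f' }

Conflict found: Predict set conflict for P: { 'a' }
The grammar is NOT LL(1).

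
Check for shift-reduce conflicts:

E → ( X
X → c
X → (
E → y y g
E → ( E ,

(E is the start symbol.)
Yes — I6: [X → ( .] vs [E → . ( E ,]

A shift-reduce conflict occurs when an LR(0) state has both:
  - a complete (reduce) item [A → α .] (dot at the end), and
  - a shift item [B → β . c γ] (dot before a terminal).

Augment with E' → E and build the canonical LR(0) collection (I0 = CLOSURE({[E' → . E]}), then GOTO on every symbol after a dot until no new states appear). It has 11 states:
  I0: { [E → . ( E ,], [E → . ( X], [E → . y y g], [E' → . E] }  — shift
  I1: { [E → ( . E ,], [E → ( . X], [E → . ( E ,], [E → . ( X], [E → . y y g], [X → . (], [X → . c] }  — shift
  I2: { [E' → E .] }  — accept
  I3: { [E → y . y g] }  — shift
  I4: { [E → y y . g] }  — shift
  I5: { [E → y y g .] }  — reduce
  I6: { [E → ( . E ,], [E → ( . X], [E → . ( E ,], [E → . ( X], [E → . y y g], [X → ( .], [X → . (], [X → . c] }  — shift, reduce
  I7: { [E → ( E . ,] }  — shift
  I8: { [E → ( X .] }  — reduce
  I9: { [X → c .] }  — reduce
  I10: { [E → ( E , .] }  — reduce

I6 contains reduce item [X → ( .] and shift items [E → . ( E ,], [E → . ( X], [E → . y y g], [X → . (], [X → . c] — shift-reduce conflict.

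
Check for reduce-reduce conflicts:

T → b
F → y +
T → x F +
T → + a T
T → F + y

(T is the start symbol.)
Augment with T' → T and build the canonical LR(0) collection (I0 = CLOSURE({[T' → . T]}), then GOTO on every symbol after a dot until no new states appear). It has 14 states:
  I0: { [F → . y +], [T → . + a T], [T → . F + y], [T → . b], [T → . x F +], [T' → . T] }  — shift
  I1: { [T → + . a T] }  — shift
  I2: { [T → F . + y] }  — shift
  I3: { [T' → T .] }  — accept
  I4: { [T → b .] }  — reduce
  I5: { [F → . y +], [T → x . F +] }  — shift
  I6: { [F → y . +] }  — shift
  I7: { [F → y + .] }  — reduce
  I8: { [T → x F . +] }  — shift
  I9: { [T → x F + .] }  — reduce
  I10: { [T → F + . y] }  — shift
  I11: { [T → F + y .] }  — reduce
  I12: { [F → . y +], [T → + a . T], [T → . + a T], [T → . F + y], [T → . b], [T → . x F +] }  — shift
  I13: { [T → + a T .] }  — reduce

No state contains more than one complete item.

Answer: No reduce-reduce conflicts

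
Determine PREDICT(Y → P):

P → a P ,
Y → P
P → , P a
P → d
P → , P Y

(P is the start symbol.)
{ ',', 'a', 'd' }

PREDICT(Y → P) = (FIRST(RHS) \ {ε}) ∪ (FOLLOW(Y) if ε ∈ FIRST(RHS), i.e. RHS ⇒* ε)
FIRST(P) = { ',', 'a', 'd' }
FIRST(P) = { ',', 'a', 'd' }
ε ∉ FIRST(P), so FOLLOW(Y) is not added.
PREDICT(Y → P) = { ',', 'a', 'd' }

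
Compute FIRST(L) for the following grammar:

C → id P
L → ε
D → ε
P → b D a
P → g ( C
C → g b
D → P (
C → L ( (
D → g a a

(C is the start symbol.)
{ ε }

From L → ε:
  - ε-production, so ε ∈ FIRST(L)

Collecting: FIRST(L) = { ε }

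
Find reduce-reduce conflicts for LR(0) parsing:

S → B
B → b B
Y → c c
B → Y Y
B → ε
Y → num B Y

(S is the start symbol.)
No reduce-reduce conflicts

A reduce-reduce conflict occurs when an LR(0) state has two complete items [A → α .] and [B → β .] — both call for a reduction, and with no lookahead the parser cannot choose between them.

Augment with S' → S and build the canonical LR(0) collection (I0 = CLOSURE({[S' → . S]}), then GOTO on every symbol after a dot until no new states appear). It has 12 states:
  I0: { [B → . Y Y], [B → . b B], [B → .], [S → . B], [S' → . S], [Y → . c c], [Y → . num B Y] }  — shift, reduce
  I1: { [S → B .] }  — reduce
  I2: { [S' → S .] }  — accept
  I3: { [B → Y . Y], [Y → . c c], [Y → . num B Y] }  — shift
  I4: { [B → . Y Y], [B → . b B], [B → .], [B → b . B], [Y → . c c], [Y → . num B Y] }  — shift, reduce
  I5: { [Y → c . c] }  — shift
  I6: { [B → . Y Y], [B → . b B], [B → .], [Y → . c c], [Y → . num B Y], [Y → num . B Y] }  — shift, reduce
  I7: { [Y → . c c], [Y → . num B Y], [Y → num B . Y] }  — shift
  I8: { [Y → num B Y .] }  — reduce
  I9: { [Y → c c .] }  — reduce
  I10: { [B → b B .] }  — reduce
  I11: { [B → Y Y .] }  — reduce

No state contains more than one complete item.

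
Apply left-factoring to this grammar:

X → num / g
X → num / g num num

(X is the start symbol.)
X → num / g X'
X' → ε
X' → num num

Left-factoring transforms A → αβ₁ | αβ₂ into A → αA' and A' → β₁ | β₂
(α is the longest common prefix among the alternatives). Repeat until
no nonterminal has two alternatives with a common prefix.

Round 1: X has alternatives sharing prefix 'num / g'. Introduce X': X → num / g X'
  Add: X' → ε
  Add: X' → num num

No remaining common prefixes — done.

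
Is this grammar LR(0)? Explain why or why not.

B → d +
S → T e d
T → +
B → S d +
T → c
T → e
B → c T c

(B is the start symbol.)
Augment with B' → B and build the canonical LR(0) collection (I0 = CLOSURE({[B' → . B]}), then GOTO on every symbol after a dot until no new states appear). It has 16 states:
  I0: { [B → . S d +], [B → . c T c], [B → . d +], [B' → . B], [S → . T e d], [T → . +], [T → . c], [T → . e] }  — shift
  I1: { [T → + .] }  — reduce
  I2: { [B' → B .] }  — accept
  I3: { [B → S . d +] }  — shift
  I4: { [S → T . e d] }  — shift
  I5: { [B → c . T c], [T → . +], [T → . c], [T → . e], [T → c .] }  — shift, reduce
  I6: { [B → d . +] }  — shift
  I7: { [T → e .] }  — reduce
  I8: { [B → d + .] }  — reduce
  I9: { [B → c T . c] }  — shift
  I10: { [T → c .] }  — reduce
  I11: { [B → c T c .] }  — reduce
  I12: { [S → T e . d] }  — shift
  I13: { [S → T e d .] }  — reduce
  I14: { [B → S d . +] }  — shift
  I15: { [B → S d + .] }  — reduce

Conflict in state I5:
  Shift-reduce conflict between [T → c .] and [T → . +]
So the grammar is NOT LR(0).

Answer: No. Shift-reduce conflict between [T → c .] and [T → . +]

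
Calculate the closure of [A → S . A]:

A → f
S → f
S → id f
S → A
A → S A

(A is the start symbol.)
{ [A → . S A], [A → . f], [A → S . A], [S → . A], [S → . f], [S → . id f] }

To compute CLOSURE, for each item [A → α.Bβ] where B is a non-terminal, add [B → .γ] for all productions B → γ; repeat for the newly added items until nothing changes.

Start with: [A → S . A]
  [A → S . A] has the dot before A: add [A → . f], [A → . S A]
  [A → . S A] has the dot before S: add [S → . f], [S → . id f], [S → . A]
No further items can be added.

CLOSURE = { [A → . S A], [A → . f], [A → S . A], [S → . A], [S → . f], [S → . id f] }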